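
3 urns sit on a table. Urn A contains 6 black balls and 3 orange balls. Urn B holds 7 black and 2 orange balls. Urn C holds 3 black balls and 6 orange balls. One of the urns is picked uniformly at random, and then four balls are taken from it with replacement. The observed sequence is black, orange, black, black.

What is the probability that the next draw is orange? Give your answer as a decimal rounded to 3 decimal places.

0.318

Under each hypothesis, the probability of the observed sequence is: P(data | urn A) = (6/9)(3/9)(6/9)(6/9) = 0.098765; P(data | urn B) = (7/9)(2/9)(7/9)(7/9) = 0.10456; P(data | urn C) = (3/9)(6/9)(3/9)(3/9) = 0.024691.
The prior-weighted likelihoods are 1/3 · 0.098765 = 0.032922, 1/3 · 0.10456 = 0.034852, 1/3 · 0.024691 = 0.0082305; these sum to 0.076005.
Dividing through by the total gives posterior P(urn A | data) = 0.43316, P(urn B | data) = 0.45856, P(urn C | data) = 0.10829.
Averaging over the posterior, P(orange next | data) = (1/3)(0.43316) + (2/9)(0.45856) + (2/3)(0.10829) = 0.31848.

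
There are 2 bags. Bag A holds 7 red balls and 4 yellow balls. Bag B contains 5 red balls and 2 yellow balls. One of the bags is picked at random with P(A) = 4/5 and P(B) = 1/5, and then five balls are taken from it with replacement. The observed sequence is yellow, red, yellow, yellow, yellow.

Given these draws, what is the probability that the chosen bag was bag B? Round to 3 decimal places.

Compute the likelihood of the observed sequence for each case: P(data | bag A) = (4/11)(7/11)(4/11)(4/11)(4/11) = 0.011127; P(data | bag B) = (2/7)(5/7)(2/7)(2/7)(2/7) = 0.0047599.
Multiplying each by its prior: 4/5 · 0.011127 = 0.0089015, 1/5 · 0.0047599 = 0.00095198; with total 0.0098535.
So P(bag B | data) = (0.00095198) / (0.0098535) = 0.096614.

0.097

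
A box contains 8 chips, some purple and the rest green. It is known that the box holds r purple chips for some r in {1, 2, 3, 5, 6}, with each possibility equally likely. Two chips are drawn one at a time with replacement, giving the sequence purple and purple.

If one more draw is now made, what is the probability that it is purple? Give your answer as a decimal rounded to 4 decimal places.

Under each hypothesis, the probability of the observed sequence is: P(data | r = 1) = (1/8)(1/8) = 1/64; P(data | r = 2) = (2/8)(2/8) = 1/16; P(data | r = 3) = (3/8)(3/8) = 9/64; P(data | r = 5) = (5/8)(5/8) = 25/64; P(data | r = 6) = (6/8)(6/8) = 9/16.
Weighting by the prior gives 1/5 · 1/64 = 1/320, 1/5 · 1/16 = 1/80, 1/5 · 9/64 = 9/320, 1/5 · 25/64 = 5/64, 1/5 · 9/16 = 9/80; summing to 15/64.
The posterior is then P(r = 1 | data) = 1/75, P(r = 2 | data) = 4/75, P(r = 3 | data) = 3/25, P(r = 5 | data) = 1/3, P(r = 6 | data) = 12/25.
Averaging over the posterior, P(purple next | data) = (1/8)(1/75) + (1/4)(4/75) + (3/8)(3/25) + (5/8)(1/3) + (3/4)(12/25) = 377/600.

0.6283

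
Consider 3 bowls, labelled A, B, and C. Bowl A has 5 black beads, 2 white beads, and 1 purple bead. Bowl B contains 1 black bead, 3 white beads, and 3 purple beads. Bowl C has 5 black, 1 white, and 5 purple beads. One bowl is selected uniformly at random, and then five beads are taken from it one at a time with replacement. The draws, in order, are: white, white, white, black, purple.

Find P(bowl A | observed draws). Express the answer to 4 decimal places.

0.1970

Compute the likelihood of the observed sequence for each case: P(data | bowl A) = (2/8)(2/8)(2/8)(5/8)(1/8) = 0.0012207; P(data | bowl B) = (3/7)(3/7)(3/7)(1/7)(3/7) = 0.0048194; P(data | bowl C) = (1/11)(1/11)(1/11)(5/11)(5/11) = 0.00015523.
Multiplying each by its prior: 1/3 · 0.0012207 = 0.0004069, 1/3 · 0.0048194 = 0.0016065, 1/3 · 0.00015523 = 5.1743e-05; summing to 0.0020651.
By Bayes' rule, P(bowl A | data) = (0.0004069) / (0.0020651) = 0.19704.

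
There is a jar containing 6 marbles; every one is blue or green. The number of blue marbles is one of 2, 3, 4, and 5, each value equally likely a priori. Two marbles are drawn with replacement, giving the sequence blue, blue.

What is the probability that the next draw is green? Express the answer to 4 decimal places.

0.3086

For each hypothesis, P(data | H) works out to: P(data | r = 2) = (2/6)(2/6) = 1/9; P(data | r = 3) = (3/6)(3/6) = 1/4; P(data | r = 4) = (4/6)(4/6) = 4/9; P(data | r = 5) = (5/6)(5/6) = 25/36.
Weighting by the prior gives 1/4 · 1/9 = 1/36, 1/4 · 1/4 = 1/16, 1/4 · 4/9 = 1/9, 1/4 · 25/36 = 25/144; these sum to 3/8.
Normalising, the posterior is P(r = 2 | data) = 2/27, P(r = 3 | data) = 1/6, P(r = 4 | data) = 8/27, P(r = 5 | data) = 25/54.
The predictive probability is P(green next | data) = (2/3)(2/27) + (1/2)(1/6) + (1/3)(8/27) + (1/6)(25/54) = 25/81.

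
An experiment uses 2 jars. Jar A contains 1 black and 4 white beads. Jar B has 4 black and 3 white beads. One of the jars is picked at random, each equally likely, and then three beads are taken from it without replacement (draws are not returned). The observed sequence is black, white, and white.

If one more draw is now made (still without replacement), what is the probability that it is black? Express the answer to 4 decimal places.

0.2727

For each hypothesis, P(data | H) works out to: P(data | jar A) = (1/5)(4/4)(3/3) = 1/5; P(data | jar B) = (4/7)(3/6)(2/5) = 4/35.
Weighting by the prior gives 1/2 · 1/5 = 1/10, 1/2 · 4/35 = 2/35; with total 11/70.
Dividing through by the total gives posterior P(jar A | data) = 7/11, P(jar B | data) = 4/11.
Averaging over the posterior, P(black next | data) = (0)(7/11) + (3/4)(4/11) = 3/11.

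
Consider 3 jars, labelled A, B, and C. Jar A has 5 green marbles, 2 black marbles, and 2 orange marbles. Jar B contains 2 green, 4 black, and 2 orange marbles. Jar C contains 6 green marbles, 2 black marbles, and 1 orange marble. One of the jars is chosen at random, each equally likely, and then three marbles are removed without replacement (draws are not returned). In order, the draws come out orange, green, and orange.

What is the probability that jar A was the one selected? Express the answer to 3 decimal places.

Compute the likelihood of the observed sequence for each case: P(data | jar A) = (2/9)(5/8)(1/7) = 5/252; P(data | jar B) = (2/8)(2/7)(1/6) = 1/84; P(data | jar C) = (1/9)(6/8)(0/7) = 0.
Weighting by the prior gives 1/3 · 5/252 = 5/756, 1/3 · 1/84 = 1/252, 1/3 · 0 = 0; summing to 2/189.
By Bayes' rule, P(jar A | data) = (5/756) / (2/189) = 5/8.

0.625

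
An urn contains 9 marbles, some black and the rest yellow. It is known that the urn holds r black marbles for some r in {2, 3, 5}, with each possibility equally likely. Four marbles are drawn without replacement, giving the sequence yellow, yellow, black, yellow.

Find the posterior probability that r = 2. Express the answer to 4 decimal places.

0.4667

Compute the likelihood of the observed sequence for each case: P(data | r = 2) = (7/9)(6/8)(2/7)(5/6) = 5/36; P(data | r = 3) = (6/9)(5/8)(3/7)(4/6) = 5/42; P(data | r = 5) = (4/9)(3/8)(5/7)(2/6) = 5/126.
The prior-weighted likelihoods are 1/3 · 5/36 = 5/108, 1/3 · 5/42 = 5/126, 1/3 · 5/126 = 5/378; with total 25/252.
By Bayes' rule, P(r = 2 | data) = (5/108) / (25/252) = 7/15.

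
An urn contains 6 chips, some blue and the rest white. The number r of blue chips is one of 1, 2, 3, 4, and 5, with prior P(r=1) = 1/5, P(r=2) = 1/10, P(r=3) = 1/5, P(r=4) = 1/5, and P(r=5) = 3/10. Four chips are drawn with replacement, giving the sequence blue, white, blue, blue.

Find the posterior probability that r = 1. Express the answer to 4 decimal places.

0.0120

For each hypothesis, P(data | H) works out to: P(data | r = 1) = (1/6)(5/6)(1/6)(1/6) = 0.003858; P(data | r = 2) = (2/6)(4/6)(2/6)(2/6) = 0.024691; P(data | r = 3) = (3/6)(3/6)(3/6)(3/6) = 0.0625; P(data | r = 4) = (4/6)(2/6)(4/6)(4/6) = 0.098765; P(data | r = 5) = (5/6)(1/6)(5/6)(5/6) = 0.096451.
Multiplying each by its prior: 1/5 · 0.003858 = 0.0007716, 1/10 · 0.024691 = 0.0024691, 1/5 · 0.0625 = 0.0125, 1/5 · 0.098765 = 0.019753, 3/10 · 0.096451 = 0.028935; these sum to 0.064429.
Therefore the posterior P(r = 1 | data) = (0.0007716) / (0.064429) = 0.011976.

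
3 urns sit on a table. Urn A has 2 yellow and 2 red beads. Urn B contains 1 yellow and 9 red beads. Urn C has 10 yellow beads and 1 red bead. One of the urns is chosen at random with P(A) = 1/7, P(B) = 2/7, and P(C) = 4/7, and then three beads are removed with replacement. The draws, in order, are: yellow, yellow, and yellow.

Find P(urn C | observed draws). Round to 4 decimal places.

0.9595

Compute the likelihood of the observed sequence for each case: P(data | urn A) = (2/4)(2/4)(2/4) = 0.125; P(data | urn B) = (1/10)(1/10)(1/10) = 0.001; P(data | urn C) = (10/11)(10/11)(10/11) = 0.75131.
Weighting by the prior gives 1/7 · 0.125 = 0.017857, 2/7 · 0.001 = 0.00028571, 4/7 · 0.75131 = 0.42932; with total 0.44747.
By Bayes' rule, P(urn C | data) = (0.42932) / (0.44747) = 0.95945.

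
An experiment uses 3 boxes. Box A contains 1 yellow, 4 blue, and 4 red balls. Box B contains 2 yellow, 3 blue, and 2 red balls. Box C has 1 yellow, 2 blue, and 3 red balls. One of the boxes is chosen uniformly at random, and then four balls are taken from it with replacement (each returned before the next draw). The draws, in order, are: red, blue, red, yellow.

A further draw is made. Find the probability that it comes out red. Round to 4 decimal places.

0.4202

Compute the likelihood of the observed sequence for each case: P(data | box A) = (4/9)(4/9)(4/9)(1/9) = 0.0097546; P(data | box B) = (2/7)(3/7)(2/7)(2/7) = 0.0099958; P(data | box C) = (3/6)(2/6)(3/6)(1/6) = 0.013889.
Weighting by the prior gives 1/3 · 0.0097546 = 0.0032515, 1/3 · 0.0099958 = 0.0033319, 1/3 · 0.013889 = 0.0046296; summing to 0.011213.
Normalising, the posterior is P(box A | data) = 0.28998, P(box B | data) = 0.29715, P(box C | data) = 0.41288.
So P(red next | data) = Σ P(red next | H) P(H | data) = (4/9)(0.28998) + (2/7)(0.29715) + (1/2)(0.41288) = 0.42022.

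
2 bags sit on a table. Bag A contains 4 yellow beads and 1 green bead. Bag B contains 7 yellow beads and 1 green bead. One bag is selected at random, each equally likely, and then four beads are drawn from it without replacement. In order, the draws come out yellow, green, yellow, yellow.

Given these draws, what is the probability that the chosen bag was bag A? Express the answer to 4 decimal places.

0.6154

For each hypothesis, P(data | H) works out to: P(data | bag A) = (4/5)(1/4)(3/3)(2/2) = 1/5; P(data | bag B) = (7/8)(1/7)(6/6)(5/5) = 1/8.
Weighting by the prior gives 1/2 · 1/5 = 1/10, 1/2 · 1/8 = 1/16; summing to 13/80.
By Bayes' rule, P(bag A | data) = (1/10) / (13/80) = 8/13.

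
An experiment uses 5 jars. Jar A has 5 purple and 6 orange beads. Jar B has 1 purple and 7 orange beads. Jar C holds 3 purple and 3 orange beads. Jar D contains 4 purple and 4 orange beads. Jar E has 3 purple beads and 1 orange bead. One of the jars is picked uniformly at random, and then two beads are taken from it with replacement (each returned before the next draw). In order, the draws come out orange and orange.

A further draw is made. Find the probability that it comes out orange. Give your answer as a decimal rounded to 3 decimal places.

0.675

The likelihood of the observed sequence under each hypothesis: P(data | jar A) = (6/11)(6/11) = 0.29752; P(data | jar B) = (7/8)(7/8) = 0.76562; P(data | jar C) = (3/6)(3/6) = 0.25; P(data | jar D) = (4/8)(4/8) = 0.25; P(data | jar E) = (1/4)(1/4) = 0.0625.
Weighting by the prior gives 1/5 · 0.29752 = 0.059504, 1/5 · 0.76562 = 0.15313, 1/5 · 0.25 = 0.05, 1/5 · 0.25 = 0.05, 1/5 · 0.0625 = 0.0125; with total 0.32513.
The posterior is then P(jar A | data) = 0.18302, P(jar B | data) = 0.47097, P(jar C | data) = 0.15379, P(jar D | data) = 0.15379, P(jar E | data) = 0.038446.
Averaging over the posterior, P(orange next | data) = (6/11)(0.18302) + (7/8)(0.47097) + (1/2)(0.15379) + (1/2)(0.15379) + (1/4)(0.038446) = 0.67532.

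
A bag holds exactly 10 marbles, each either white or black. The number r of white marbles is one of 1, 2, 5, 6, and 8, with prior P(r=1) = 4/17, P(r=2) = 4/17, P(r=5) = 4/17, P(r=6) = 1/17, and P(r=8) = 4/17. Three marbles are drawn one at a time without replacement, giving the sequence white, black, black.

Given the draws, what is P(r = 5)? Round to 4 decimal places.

For each hypothesis, P(data | H) works out to: P(data | r = 1) = (1/10)(9/9)(8/8) = 1/10; P(data | r = 2) = (2/10)(8/9)(7/8) = 7/45; P(data | r = 5) = (5/10)(5/9)(4/8) = 5/36; P(data | r = 6) = (6/10)(4/9)(3/8) = 1/10; P(data | r = 8) = (8/10)(2/9)(1/8) = 1/45.
Multiplying each by its prior: 4/17 · 1/10 = 2/85, 4/17 · 7/45 = 28/765, 4/17 · 5/36 = 5/153, 1/17 · 1/10 = 1/170, 4/17 · 1/45 = 4/765; with total 53/510.
By Bayes' rule, P(r = 5 | data) = (5/153) / (53/510) = 50/159.

0.3145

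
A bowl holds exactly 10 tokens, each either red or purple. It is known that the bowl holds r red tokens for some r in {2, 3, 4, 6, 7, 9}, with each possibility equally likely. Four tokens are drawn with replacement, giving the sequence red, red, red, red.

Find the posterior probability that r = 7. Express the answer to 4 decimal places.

0.2263

For each hypothesis, P(data | H) works out to: P(data | r = 2) = (2/10)(2/10)(2/10)(2/10) = 0.0016; P(data | r = 3) = (3/10)(3/10)(3/10)(3/10) = 0.0081; P(data | r = 4) = (4/10)(4/10)(4/10)(4/10) = 0.0256; P(data | r = 6) = (6/10)(6/10)(6/10)(6/10) = 0.1296; P(data | r = 7) = (7/10)(7/10)(7/10)(7/10) = 0.2401; P(data | r = 9) = (9/10)(9/10)(9/10)(9/10) = 0.6561.
Weighting by the prior gives 1/6 · 0.0016 = 0.00026667, 1/6 · 0.0081 = 0.00135, 1/6 · 0.0256 = 0.0042667, 1/6 · 0.1296 = 0.0216, 1/6 · 0.2401 = 0.040017, 1/6 · 0.6561 = 0.10935; with total 0.17685.
So P(r = 7 | data) = (0.040017) / (0.17685) = 0.22627.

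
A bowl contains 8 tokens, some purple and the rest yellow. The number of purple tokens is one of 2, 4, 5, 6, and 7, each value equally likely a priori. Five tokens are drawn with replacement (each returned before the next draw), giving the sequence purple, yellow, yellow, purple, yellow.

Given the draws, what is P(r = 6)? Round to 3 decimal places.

Under each hypothesis, the probability of the observed sequence is: P(data | r = 2) = (2/8)(6/8)(6/8)(2/8)(6/8) = 0.026367; P(data | r = 4) = (4/8)(4/8)(4/8)(4/8)(4/8) = 0.03125; P(data | r = 5) = (5/8)(3/8)(3/8)(5/8)(3/8) = 0.020599; P(data | r = 6) = (6/8)(2/8)(2/8)(6/8)(2/8) = 0.0087891; P(data | r = 7) = (7/8)(1/8)(1/8)(7/8)(1/8) = 0.0014954.
Weighting by the prior gives 1/5 · 0.026367 = 0.0052734, 1/5 · 0.03125 = 0.00625, 1/5 · 0.020599 = 0.0041199, 1/5 · 0.0087891 = 0.0017578, 1/5 · 0.0014954 = 0.00029907; summing to 0.0177.
Hence P(r = 6 | data) = (0.0017578) / (0.0177) = 0.09931.

0.099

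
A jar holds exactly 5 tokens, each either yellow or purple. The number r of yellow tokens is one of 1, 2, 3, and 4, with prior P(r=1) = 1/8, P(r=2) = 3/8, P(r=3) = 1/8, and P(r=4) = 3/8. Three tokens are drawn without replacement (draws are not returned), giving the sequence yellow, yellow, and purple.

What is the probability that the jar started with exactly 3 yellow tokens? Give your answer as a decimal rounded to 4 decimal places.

0.1818

For each hypothesis, P(data | H) works out to: P(data | r = 1) = (1/5)(0/4) = 0; P(data | r = 2) = (2/5)(1/4)(3/3) = 1/10; P(data | r = 3) = (3/5)(2/4)(2/3) = 1/5; P(data | r = 4) = (4/5)(3/4)(1/3) = 1/5.
Weighting by the prior gives 1/8 · 0 = 0, 3/8 · 1/10 = 3/80, 1/8 · 1/5 = 1/40, 3/8 · 1/5 = 3/40; with total 11/80.
Therefore the posterior P(r = 3 | data) = (1/40) / (11/80) = 2/11.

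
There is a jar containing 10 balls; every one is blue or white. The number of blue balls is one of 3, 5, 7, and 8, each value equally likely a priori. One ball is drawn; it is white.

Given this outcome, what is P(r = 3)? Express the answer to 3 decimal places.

0.412

For each hypothesis, P(data | H) works out to: P(data | r = 3) = (7/10) = 7/10; P(data | r = 5) = (5/10) = 1/2; P(data | r = 7) = (3/10) = 3/10; P(data | r = 8) = (2/10) = 1/5.
Weighting by the prior gives 1/4 · 7/10 = 7/40, 1/4 · 1/2 = 1/8, 1/4 · 3/10 = 3/40, 1/4 · 1/5 = 1/20; these sum to 17/40.
So P(r = 3 | data) = (7/40) / (17/40) = 7/17.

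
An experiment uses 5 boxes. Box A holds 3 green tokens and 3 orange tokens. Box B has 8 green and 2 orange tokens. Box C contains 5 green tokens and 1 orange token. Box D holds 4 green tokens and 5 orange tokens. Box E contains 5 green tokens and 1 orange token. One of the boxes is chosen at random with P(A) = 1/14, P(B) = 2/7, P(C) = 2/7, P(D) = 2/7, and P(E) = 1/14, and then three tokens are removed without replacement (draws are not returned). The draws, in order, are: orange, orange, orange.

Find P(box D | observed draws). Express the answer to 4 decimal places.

For each hypothesis, P(data | H) works out to: P(data | box A) = (3/6)(2/5)(1/4) = 0.05; P(data | box B) = (2/10)(1/9)(0/8) = 0; P(data | box C) = (1/6)(0/5) = 0; P(data | box D) = (5/9)(4/8)(3/7) = 0.11905; P(data | box E) = (1/6)(0/5) = 0.
The prior-weighted likelihoods are 1/14 · 0.05 = 0.0035714, 2/7 · 0 = 0, 2/7 · 0 = 0, 2/7 · 0.11905 = 0.034014, 1/14 · 0 = 0; with total 0.037585.
Therefore the posterior P(box D | data) = (0.034014) / (0.037585) = 0.90498.

0.9050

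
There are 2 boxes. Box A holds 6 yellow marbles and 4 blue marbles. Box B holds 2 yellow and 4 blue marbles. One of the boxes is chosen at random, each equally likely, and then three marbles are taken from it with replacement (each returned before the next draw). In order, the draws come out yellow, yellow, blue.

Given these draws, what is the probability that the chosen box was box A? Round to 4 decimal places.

0.6603

The likelihood of the observed sequence under each hypothesis: P(data | box A) = (6/10)(6/10)(4/10) = 0.144; P(data | box B) = (2/6)(2/6)(4/6) = 0.074074.
Weighting by the prior gives 1/2 · 0.144 = 0.072, 1/2 · 0.074074 = 0.037037; with total 0.10904.
Hence P(box A | data) = (0.072) / (0.10904) = 0.66033.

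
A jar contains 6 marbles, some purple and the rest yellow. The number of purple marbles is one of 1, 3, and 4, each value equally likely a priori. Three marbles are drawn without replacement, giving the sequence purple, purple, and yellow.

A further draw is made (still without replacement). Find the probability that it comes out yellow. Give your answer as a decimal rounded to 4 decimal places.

Compute the likelihood of the observed sequence for each case: P(data | r = 1) = (1/6)(0/5) = 0; P(data | r = 3) = (3/6)(2/5)(3/4) = 3/20; P(data | r = 4) = (4/6)(3/5)(2/4) = 1/5.
Multiplying each by its prior: 1/3 · 0 = 0, 1/3 · 3/20 = 1/20, 1/3 · 1/5 = 1/15; with total 7/60.
Normalising, the posterior is P(r = 1 | data) = 0, P(r = 3 | data) = 3/7, P(r = 4 | data) = 4/7.
Averaging over the posterior, P(yellow next | data) = (2/3)(3/7) + (1/3)(4/7) = 10/21.

0.4762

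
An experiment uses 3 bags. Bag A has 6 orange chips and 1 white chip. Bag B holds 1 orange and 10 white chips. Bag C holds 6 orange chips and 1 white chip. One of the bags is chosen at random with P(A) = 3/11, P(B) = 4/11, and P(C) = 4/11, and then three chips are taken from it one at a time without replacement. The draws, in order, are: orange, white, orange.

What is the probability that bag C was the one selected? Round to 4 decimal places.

0.5714

Compute the likelihood of the observed sequence for each case: P(data | bag A) = (6/7)(1/6)(5/5) = 1/7; P(data | bag B) = (1/11)(10/10)(0/9) = 0; P(data | bag C) = (6/7)(1/6)(5/5) = 1/7.
Weighting by the prior gives 3/11 · 1/7 = 3/77, 4/11 · 0 = 0, 4/11 · 1/7 = 4/77; with total 1/11.
By Bayes' rule, P(bag C | data) = (4/77) / (1/11) = 4/7.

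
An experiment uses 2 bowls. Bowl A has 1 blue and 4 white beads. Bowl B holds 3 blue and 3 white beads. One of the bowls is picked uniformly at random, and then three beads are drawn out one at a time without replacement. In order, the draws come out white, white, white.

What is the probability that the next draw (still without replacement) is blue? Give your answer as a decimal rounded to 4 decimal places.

For each hypothesis, P(data | H) works out to: P(data | bowl A) = (4/5)(3/4)(2/3) = 2/5; P(data | bowl B) = (3/6)(2/5)(1/4) = 1/20.
The prior-weighted likelihoods are 1/2 · 2/5 = 1/5, 1/2 · 1/20 = 1/40; with total 9/40.
Normalising, the posterior is P(bowl A | data) = 8/9, P(bowl B | data) = 1/9.
Averaging over the posterior, P(blue next | data) = (1/2)(8/9) + (1)(1/9) = 5/9.

0.5556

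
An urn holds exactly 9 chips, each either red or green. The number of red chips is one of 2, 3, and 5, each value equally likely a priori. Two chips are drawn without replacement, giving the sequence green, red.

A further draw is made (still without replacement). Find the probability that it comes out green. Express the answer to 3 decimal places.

Under each hypothesis, the probability of the observed sequence is: P(data | r = 2) = (7/9)(2/8) = 7/36; P(data | r = 3) = (6/9)(3/8) = 1/4; P(data | r = 5) = (4/9)(5/8) = 5/18.
Weighting by the prior gives 1/3 · 7/36 = 7/108, 1/3 · 1/4 = 1/12, 1/3 · 5/18 = 5/54; with total 13/54.
Dividing through by the total gives posterior P(r = 2 | data) = 7/26, P(r = 3 | data) = 9/26, P(r = 5 | data) = 5/13.
The predictive probability is P(green next | data) = (6/7)(7/26) + (5/7)(9/26) + (3/7)(5/13) = 9/14.

0.643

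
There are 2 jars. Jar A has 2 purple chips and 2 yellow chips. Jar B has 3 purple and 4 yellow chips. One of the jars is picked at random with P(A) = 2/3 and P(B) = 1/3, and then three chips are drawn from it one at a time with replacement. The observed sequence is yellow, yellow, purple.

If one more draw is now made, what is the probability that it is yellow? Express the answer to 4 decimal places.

0.5256

The likelihood of the observed sequence under each hypothesis: P(data | jar A) = (2/4)(2/4)(2/4) = 0.125; P(data | jar B) = (4/7)(4/7)(3/7) = 0.13994.
The prior-weighted likelihoods are 2/3 · 0.125 = 0.083333, 1/3 · 0.13994 = 0.046647; summing to 0.12998.
The posterior is then P(jar A | data) = 0.64112, P(jar B | data) = 0.35888.
The predictive probability is P(yellow next | data) = (1/2)(0.64112) + (4/7)(0.35888) = 0.52563.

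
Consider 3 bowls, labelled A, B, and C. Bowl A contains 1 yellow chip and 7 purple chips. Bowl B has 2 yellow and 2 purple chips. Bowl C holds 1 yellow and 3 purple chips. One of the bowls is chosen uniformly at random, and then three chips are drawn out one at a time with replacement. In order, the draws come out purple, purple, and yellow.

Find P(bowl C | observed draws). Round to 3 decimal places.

Compute the likelihood of the observed sequence for each case: P(data | bowl A) = (7/8)(7/8)(1/8) = 0.095703; P(data | bowl B) = (2/4)(2/4)(2/4) = 0.125; P(data | bowl C) = (3/4)(3/4)(1/4) = 0.14062.
Weighting by the prior gives 1/3 · 0.095703 = 0.031901, 1/3 · 0.125 = 0.041667, 1/3 · 0.14062 = 0.046875; these sum to 0.12044.
By Bayes' rule, P(bowl C | data) = (0.046875) / (0.12044) = 0.38919.

0.389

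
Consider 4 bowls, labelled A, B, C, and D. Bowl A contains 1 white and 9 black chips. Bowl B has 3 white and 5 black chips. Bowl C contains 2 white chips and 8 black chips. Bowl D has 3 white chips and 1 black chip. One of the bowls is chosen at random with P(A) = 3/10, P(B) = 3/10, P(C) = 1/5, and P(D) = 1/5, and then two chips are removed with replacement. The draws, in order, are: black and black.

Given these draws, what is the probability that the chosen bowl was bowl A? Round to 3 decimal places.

For each hypothesis, P(data | H) works out to: P(data | bowl A) = (9/10)(9/10) = 0.81; P(data | bowl B) = (5/8)(5/8) = 0.39062; P(data | bowl C) = (8/10)(8/10) = 0.64; P(data | bowl D) = (1/4)(1/4) = 0.0625.
Weighting by the prior gives 3/10 · 0.81 = 0.243, 3/10 · 0.39062 = 0.11719, 1/5 · 0.64 = 0.128, 1/5 · 0.0625 = 0.0125; summing to 0.50069.
Therefore the posterior P(bowl A | data) = (0.243) / (0.50069) = 0.48533.

0.485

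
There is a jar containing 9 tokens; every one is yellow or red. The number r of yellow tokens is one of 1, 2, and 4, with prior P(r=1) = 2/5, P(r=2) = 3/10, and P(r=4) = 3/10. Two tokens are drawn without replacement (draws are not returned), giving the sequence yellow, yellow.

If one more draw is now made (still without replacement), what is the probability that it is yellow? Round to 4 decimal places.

Compute the likelihood of the observed sequence for each case: P(data | r = 1) = (1/9)(0/8) = 0; P(data | r = 2) = (2/9)(1/8) = 1/36; P(data | r = 4) = (4/9)(3/8) = 1/6.
Weighting by the prior gives 2/5 · 0 = 0, 3/10 · 1/36 = 1/120, 3/10 · 1/6 = 1/20; summing to 7/120.
Normalising, the posterior is P(r = 1 | data) = 0, P(r = 2 | data) = 1/7, P(r = 4 | data) = 6/7.
The predictive probability is P(yellow next | data) = (0)(1/7) + (2/7)(6/7) = 12/49.

0.2449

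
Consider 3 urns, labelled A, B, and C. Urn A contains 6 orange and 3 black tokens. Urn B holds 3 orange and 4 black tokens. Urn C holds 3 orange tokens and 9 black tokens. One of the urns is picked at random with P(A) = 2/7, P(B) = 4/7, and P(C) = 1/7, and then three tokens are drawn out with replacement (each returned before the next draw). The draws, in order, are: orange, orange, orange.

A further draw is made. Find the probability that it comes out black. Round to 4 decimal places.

For each hypothesis, P(data | H) works out to: P(data | urn A) = (6/9)(6/9)(6/9) = 0.2963; P(data | urn B) = (3/7)(3/7)(3/7) = 0.078717; P(data | urn C) = (3/12)(3/12)(3/12) = 0.015625.
Multiplying each by its prior: 2/7 · 0.2963 = 0.084656, 4/7 · 0.078717 = 0.044981, 1/7 · 0.015625 = 0.0022321; these sum to 0.13187.
Dividing through by the total gives posterior P(urn A | data) = 0.64197, P(urn B | data) = 0.3411, P(urn C | data) = 0.016927.
So P(black next | data) = Σ P(black next | H) P(H | data) = (1/3)(0.64197) + (4/7)(0.3411) + (3/4)(0.016927) = 0.4216.

0.4216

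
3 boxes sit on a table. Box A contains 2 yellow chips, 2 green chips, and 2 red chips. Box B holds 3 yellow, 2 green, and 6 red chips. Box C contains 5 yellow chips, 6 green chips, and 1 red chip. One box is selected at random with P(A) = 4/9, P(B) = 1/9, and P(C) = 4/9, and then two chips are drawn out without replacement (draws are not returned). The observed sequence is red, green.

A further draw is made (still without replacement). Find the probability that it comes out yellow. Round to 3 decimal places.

0.478

The likelihood of the observed sequence under each hypothesis: P(data | box A) = (2/6)(2/5) = 0.13333; P(data | box B) = (6/11)(2/10) = 0.10909; P(data | box C) = (1/12)(6/11) = 0.045455.
Weighting by the prior gives 4/9 · 0.13333 = 0.059259, 1/9 · 0.10909 = 0.012121, 4/9 · 0.045455 = 0.020202; summing to 0.091582.
Normalising, the posterior is P(box A | data) = 0.64706, P(box B | data) = 0.13235, P(box C | data) = 0.22059.
Averaging over the posterior, P(yellow next | data) = (1/2)(0.64706) + (1/3)(0.13235) + (1/2)(0.22059) = 0.47794.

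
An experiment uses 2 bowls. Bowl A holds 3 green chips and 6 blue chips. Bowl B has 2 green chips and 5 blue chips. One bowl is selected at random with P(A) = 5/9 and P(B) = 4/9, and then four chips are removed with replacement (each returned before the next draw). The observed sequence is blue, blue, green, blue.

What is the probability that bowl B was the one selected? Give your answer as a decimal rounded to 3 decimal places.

0.458

Compute the likelihood of the observed sequence for each case: P(data | bowl A) = (6/9)(6/9)(3/9)(6/9) = 0.098765; P(data | bowl B) = (5/7)(5/7)(2/7)(5/7) = 0.10412.
The prior-weighted likelihoods are 5/9 · 0.098765 = 0.05487, 4/9 · 0.10412 = 0.046277; with total 0.10115.
So P(bowl B | data) = (0.046277) / (0.10115) = 0.45752.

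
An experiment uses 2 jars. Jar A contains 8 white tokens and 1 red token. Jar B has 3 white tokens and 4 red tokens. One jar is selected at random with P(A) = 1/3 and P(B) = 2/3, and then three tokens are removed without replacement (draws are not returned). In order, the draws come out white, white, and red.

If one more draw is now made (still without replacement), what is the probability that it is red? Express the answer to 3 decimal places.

0.505

Under each hypothesis, the probability of the observed sequence is: P(data | jar A) = (8/9)(7/8)(1/7) = 1/9; P(data | jar B) = (3/7)(2/6)(4/5) = 4/35.
The prior-weighted likelihoods are 1/3 · 1/9 = 1/27, 2/3 · 4/35 = 8/105; these sum to 107/945.
Dividing through by the total gives posterior P(jar A | data) = 35/107, P(jar B | data) = 72/107.
So P(red next | data) = Σ P(red next | H) P(H | data) = (0)(35/107) + (3/4)(72/107) = 54/107.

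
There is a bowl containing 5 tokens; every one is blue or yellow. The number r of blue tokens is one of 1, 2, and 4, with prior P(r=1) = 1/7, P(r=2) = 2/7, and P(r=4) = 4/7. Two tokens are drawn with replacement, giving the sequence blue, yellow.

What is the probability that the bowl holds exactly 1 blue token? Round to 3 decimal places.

Compute the likelihood of the observed sequence for each case: P(data | r = 1) = (1/5)(4/5) = 4/25; P(data | r = 2) = (2/5)(3/5) = 6/25; P(data | r = 4) = (4/5)(1/5) = 4/25.
Multiplying each by its prior: 1/7 · 4/25 = 4/175, 2/7 · 6/25 = 12/175, 4/7 · 4/25 = 16/175; summing to 32/175.
Hence P(r = 1 | data) = (4/175) / (32/175) = 1/8.

0.125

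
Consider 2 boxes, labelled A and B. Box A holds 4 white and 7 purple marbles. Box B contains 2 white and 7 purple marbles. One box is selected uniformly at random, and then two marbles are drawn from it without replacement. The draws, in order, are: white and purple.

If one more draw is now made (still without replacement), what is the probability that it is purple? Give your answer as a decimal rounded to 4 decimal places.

0.7492

Under each hypothesis, the probability of the observed sequence is: P(data | box A) = (4/11)(7/10) = 0.25455; P(data | box B) = (2/9)(7/8) = 0.19444.
The prior-weighted likelihoods are 1/2 · 0.25455 = 0.12727, 1/2 · 0.19444 = 0.097222; with total 0.22449.
Dividing through by the total gives posterior P(box A | data) = 0.56693, P(box B | data) = 0.43307.
The predictive probability is P(purple next | data) = (2/3)(0.56693) + (6/7)(0.43307) = 0.74916.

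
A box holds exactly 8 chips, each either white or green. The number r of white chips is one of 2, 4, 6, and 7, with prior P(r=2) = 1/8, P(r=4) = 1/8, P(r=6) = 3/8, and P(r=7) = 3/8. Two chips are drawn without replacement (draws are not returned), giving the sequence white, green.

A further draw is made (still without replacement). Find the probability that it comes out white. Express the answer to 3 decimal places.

The likelihood of the observed sequence under each hypothesis: P(data | r = 2) = (2/8)(6/7) = 3/14; P(data | r = 4) = (4/8)(4/7) = 2/7; P(data | r = 6) = (6/8)(2/7) = 3/14; P(data | r = 7) = (7/8)(1/7) = 1/8.
The prior-weighted likelihoods are 1/8 · 3/14 = 3/112, 1/8 · 2/7 = 1/28, 3/8 · 3/14 = 9/112, 3/8 · 1/8 = 3/64; with total 85/448.
Dividing through by the total gives posterior P(r = 2 | data) = 12/85, P(r = 4 | data) = 16/85, P(r = 6 | data) = 36/85, P(r = 7 | data) = 21/85.
The predictive probability is P(white next | data) = (1/6)(12/85) + (1/2)(16/85) + (5/6)(36/85) + (1)(21/85) = 61/85.

0.718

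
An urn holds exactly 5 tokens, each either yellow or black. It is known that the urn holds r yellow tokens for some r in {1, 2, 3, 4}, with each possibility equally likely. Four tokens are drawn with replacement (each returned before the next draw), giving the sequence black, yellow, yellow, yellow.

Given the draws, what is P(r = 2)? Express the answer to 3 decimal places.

0.164

Compute the likelihood of the observed sequence for each case: P(data | r = 1) = (4/5)(1/5)(1/5)(1/5) = 0.0064; P(data | r = 2) = (3/5)(2/5)(2/5)(2/5) = 0.0384; P(data | r = 3) = (2/5)(3/5)(3/5)(3/5) = 0.0864; P(data | r = 4) = (1/5)(4/5)(4/5)(4/5) = 0.1024.
The prior-weighted likelihoods are 1/4 · 0.0064 = 0.0016, 1/4 · 0.0384 = 0.0096, 1/4 · 0.0864 = 0.0216, 1/4 · 0.1024 = 0.0256; summing to 0.0584.
Therefore the posterior P(r = 2 | data) = (0.0096) / (0.0584) = 0.16438.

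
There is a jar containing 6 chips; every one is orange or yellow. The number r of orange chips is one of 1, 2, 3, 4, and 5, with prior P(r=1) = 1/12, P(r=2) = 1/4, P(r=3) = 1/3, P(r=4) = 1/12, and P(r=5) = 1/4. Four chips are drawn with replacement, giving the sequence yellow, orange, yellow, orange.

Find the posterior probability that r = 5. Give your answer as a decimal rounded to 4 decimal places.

Compute the likelihood of the observed sequence for each case: P(data | r = 1) = (5/6)(1/6)(5/6)(1/6) = 0.01929; P(data | r = 2) = (4/6)(2/6)(4/6)(2/6) = 0.049383; P(data | r = 3) = (3/6)(3/6)(3/6)(3/6) = 0.0625; P(data | r = 4) = (2/6)(4/6)(2/6)(4/6) = 0.049383; P(data | r = 5) = (1/6)(5/6)(1/6)(5/6) = 0.01929.
Weighting by the prior gives 1/12 · 0.01929 = 0.0016075, 1/4 · 0.049383 = 0.012346, 1/3 · 0.0625 = 0.020833, 1/12 · 0.049383 = 0.0041152, 1/4 · 0.01929 = 0.0048225; with total 0.043724.
By Bayes' rule, P(r = 5 | data) = (0.0048225) / (0.043724) = 0.11029.

0.1103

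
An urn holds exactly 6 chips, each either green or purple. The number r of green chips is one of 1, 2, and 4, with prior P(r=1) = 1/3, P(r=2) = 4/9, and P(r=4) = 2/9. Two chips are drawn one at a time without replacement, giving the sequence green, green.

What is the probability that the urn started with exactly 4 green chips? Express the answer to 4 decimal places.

0.7500

For each hypothesis, P(data | H) works out to: P(data | r = 1) = (1/6)(0/5) = 0; P(data | r = 2) = (2/6)(1/5) = 1/15; P(data | r = 4) = (4/6)(3/5) = 2/5.
Multiplying each by its prior: 1/3 · 0 = 0, 4/9 · 1/15 = 4/135, 2/9 · 2/5 = 4/45; these sum to 16/135.
By Bayes' rule, P(r = 4 | data) = (4/45) / (16/135) = 3/4.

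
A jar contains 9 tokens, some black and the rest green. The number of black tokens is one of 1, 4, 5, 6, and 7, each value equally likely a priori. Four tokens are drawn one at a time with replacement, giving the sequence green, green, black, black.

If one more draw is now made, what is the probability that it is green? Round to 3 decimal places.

Under each hypothesis, the probability of the observed sequence is: P(data | r = 1) = (8/9)(8/9)(1/9)(1/9) = 0.0097546; P(data | r = 4) = (5/9)(5/9)(4/9)(4/9) = 0.060966; P(data | r = 5) = (4/9)(4/9)(5/9)(5/9) = 0.060966; P(data | r = 6) = (3/9)(3/9)(6/9)(6/9) = 0.049383; P(data | r = 7) = (2/9)(2/9)(7/9)(7/9) = 0.029873.
Multiplying each by its prior: 1/5 · 0.0097546 = 0.0019509, 1/5 · 0.060966 = 0.012193, 1/5 · 0.060966 = 0.012193, 1/5 · 0.049383 = 0.0098765, 1/5 · 0.029873 = 0.0059747; with total 0.042189.
The posterior is then P(r = 1 | data) = 0.046243, P(r = 4 | data) = 0.28902, P(r = 5 | data) = 0.28902, P(r = 6 | data) = 0.2341, P(r = 7 | data) = 0.14162.
The predictive probability is P(green next | data) = (8/9)(0.046243) + (5/9)(0.28902) + (4/9)(0.28902) + (1/3)(0.2341) + (2/9)(0.14162) = 0.43963.

0.440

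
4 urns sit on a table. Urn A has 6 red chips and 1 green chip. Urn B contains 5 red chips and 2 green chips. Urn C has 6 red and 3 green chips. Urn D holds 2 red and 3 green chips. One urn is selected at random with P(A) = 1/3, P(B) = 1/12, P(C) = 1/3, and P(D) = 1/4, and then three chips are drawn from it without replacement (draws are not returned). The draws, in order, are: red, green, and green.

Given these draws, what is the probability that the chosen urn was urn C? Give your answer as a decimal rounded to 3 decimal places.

Under each hypothesis, the probability of the observed sequence is: P(data | urn A) = (6/7)(1/6)(0/5) = 0; P(data | urn B) = (5/7)(2/6)(1/5) = 1/21; P(data | urn C) = (6/9)(3/8)(2/7) = 1/14; P(data | urn D) = (2/5)(3/4)(2/3) = 1/5.
Weighting by the prior gives 1/3 · 0 = 0, 1/12 · 1/21 = 1/252, 1/3 · 1/14 = 1/42, 1/4 · 1/5 = 1/20; these sum to 7/90.
Therefore the posterior P(urn C | data) = (1/42) / (7/90) = 15/49.

0.306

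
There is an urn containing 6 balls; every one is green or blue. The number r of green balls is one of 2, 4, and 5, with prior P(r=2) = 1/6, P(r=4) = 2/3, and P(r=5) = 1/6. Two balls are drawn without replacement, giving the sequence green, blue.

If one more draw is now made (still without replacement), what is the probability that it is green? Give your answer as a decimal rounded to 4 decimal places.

0.6889

The likelihood of the observed sequence under each hypothesis: P(data | r = 2) = (2/6)(4/5) = 4/15; P(data | r = 4) = (4/6)(2/5) = 4/15; P(data | r = 5) = (5/6)(1/5) = 1/6.
Multiplying each by its prior: 1/6 · 4/15 = 2/45, 2/3 · 4/15 = 8/45, 1/6 · 1/6 = 1/36; these sum to 1/4.
The posterior is then P(r = 2 | data) = 8/45, P(r = 4 | data) = 32/45, P(r = 5 | data) = 1/9.
The predictive probability is P(green next | data) = (1/4)(8/45) + (3/4)(32/45) + (1)(1/9) = 31/45.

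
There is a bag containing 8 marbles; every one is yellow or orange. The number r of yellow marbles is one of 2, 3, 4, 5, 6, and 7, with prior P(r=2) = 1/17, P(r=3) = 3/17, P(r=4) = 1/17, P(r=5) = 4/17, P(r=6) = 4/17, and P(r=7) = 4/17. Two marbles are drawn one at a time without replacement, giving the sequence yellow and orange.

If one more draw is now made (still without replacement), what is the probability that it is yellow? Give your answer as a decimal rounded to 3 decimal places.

0.636

Compute the likelihood of the observed sequence for each case: P(data | r = 2) = (2/8)(6/7) = 3/14; P(data | r = 3) = (3/8)(5/7) = 15/56; P(data | r = 4) = (4/8)(4/7) = 2/7; P(data | r = 5) = (5/8)(3/7) = 15/56; P(data | r = 6) = (6/8)(2/7) = 3/14; P(data | r = 7) = (7/8)(1/7) = 1/8.
The prior-weighted likelihoods are 1/17 · 3/14 = 3/238, 3/17 · 15/56 = 45/952, 1/17 · 2/7 = 2/119, 4/17 · 15/56 = 15/238, 4/17 · 3/14 = 6/119, 4/17 · 1/8 = 1/34; these sum to 209/952.
Dividing through by the total gives posterior P(r = 2 | data) = 12/209, P(r = 3 | data) = 45/209, P(r = 4 | data) = 16/209, P(r = 5 | data) = 60/209, P(r = 6 | data) = 48/209, P(r = 7 | data) = 28/209.
The predictive probability is P(yellow next | data) = (1/6)(12/209) + (1/3)(45/209) + (1/2)(16/209) + (2/3)(60/209) + (5/6)(48/209) + (1)(28/209) = 7/11.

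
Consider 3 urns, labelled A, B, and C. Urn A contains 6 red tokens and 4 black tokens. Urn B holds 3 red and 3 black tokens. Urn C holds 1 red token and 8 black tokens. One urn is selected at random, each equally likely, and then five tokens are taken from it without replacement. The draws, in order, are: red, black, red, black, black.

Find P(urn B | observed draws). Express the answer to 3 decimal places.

For each hypothesis, P(data | H) works out to: P(data | urn A) = (6/10)(4/9)(5/8)(3/7)(2/6) = 0.02381; P(data | urn B) = (3/6)(3/5)(2/4)(2/3)(1/2) = 0.05; P(data | urn C) = (1/9)(8/8)(0/7) = 0.
Multiplying each by its prior: 1/3 · 0.02381 = 0.0079365, 1/3 · 0.05 = 0.016667, 1/3 · 0 = 0; these sum to 0.024603.
So P(urn B | data) = (0.016667) / (0.024603) = 0.67742.

0.677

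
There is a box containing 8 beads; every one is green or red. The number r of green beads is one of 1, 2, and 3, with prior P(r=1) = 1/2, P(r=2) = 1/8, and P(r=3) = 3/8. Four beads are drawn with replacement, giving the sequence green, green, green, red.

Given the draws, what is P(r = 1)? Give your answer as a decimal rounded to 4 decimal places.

0.0582

Under each hypothesis, the probability of the observed sequence is: P(data | r = 1) = (1/8)(1/8)(1/8)(7/8) = 0.001709; P(data | r = 2) = (2/8)(2/8)(2/8)(6/8) = 0.011719; P(data | r = 3) = (3/8)(3/8)(3/8)(5/8) = 0.032959.
Weighting by the prior gives 1/2 · 0.001709 = 0.00085449, 1/8 · 0.011719 = 0.0014648, 3/8 · 0.032959 = 0.01236; summing to 0.014679.
So P(r = 1 | data) = (0.00085449) / (0.014679) = 0.058212.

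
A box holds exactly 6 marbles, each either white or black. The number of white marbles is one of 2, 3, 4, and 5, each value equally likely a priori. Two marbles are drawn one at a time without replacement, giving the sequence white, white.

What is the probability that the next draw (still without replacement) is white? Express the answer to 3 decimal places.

Compute the likelihood of the observed sequence for each case: P(data | r = 2) = (2/6)(1/5) = 1/15; P(data | r = 3) = (3/6)(2/5) = 1/5; P(data | r = 4) = (4/6)(3/5) = 2/5; P(data | r = 5) = (5/6)(4/5) = 2/3.
Weighting by the prior gives 1/4 · 1/15 = 1/60, 1/4 · 1/5 = 1/20, 1/4 · 2/5 = 1/10, 1/4 · 2/3 = 1/6; these sum to 1/3.
Normalising, the posterior is P(r = 2 | data) = 1/20, P(r = 3 | data) = 3/20, P(r = 4 | data) = 3/10, P(r = 5 | data) = 1/2.
So P(white next | data) = Σ P(white next | H) P(H | data) = (0)(1/20) + (1/4)(3/20) + (1/2)(3/10) + (3/4)(1/2) = 9/16.

0.563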